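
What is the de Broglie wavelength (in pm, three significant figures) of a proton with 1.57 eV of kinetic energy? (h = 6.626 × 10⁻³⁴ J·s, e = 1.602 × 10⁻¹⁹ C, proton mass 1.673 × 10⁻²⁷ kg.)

KE = 1.57 eV = 2.515 × 10⁻¹⁹ J.
p = √(2mKE) = √(2 × 1.673 × 10⁻²⁷ × 2.515 × 10⁻¹⁹) = 2.901 × 10⁻²³ kg·m/s.
λ = h/p = 6.626 × 10⁻³⁴ / 2.901 × 10⁻²³ = 2.28 × 10⁻¹¹ m = 22.8 pm.

λ = 22.8 pm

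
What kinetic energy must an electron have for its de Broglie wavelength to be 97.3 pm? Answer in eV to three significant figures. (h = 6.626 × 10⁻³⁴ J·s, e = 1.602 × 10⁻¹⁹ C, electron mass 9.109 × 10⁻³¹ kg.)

p = h/λ = 6.626 × 10⁻³⁴ / 9.730 × 10⁻¹¹ = 6.810 × 10⁻²⁴ kg·m/s.
KE = p²/(2m) = (6.810 × 10⁻²⁴)² / (2 × 9.109 × 10⁻³¹) = 2.546 × 10⁻¹⁷ J = 159 eV.

KE = 159 eV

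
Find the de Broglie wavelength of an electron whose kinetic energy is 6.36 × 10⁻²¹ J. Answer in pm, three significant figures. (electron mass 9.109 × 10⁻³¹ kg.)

p = √(2mKE) = √(2 × 9.109 × 10⁻³¹ × 6.360 × 10⁻²¹) = 1.076 × 10⁻²⁵ kg·m/s.
λ = h/p = 6.626 × 10⁻³⁴ / 1.076 × 10⁻²⁵ = 6.16 × 10⁻⁹ m = 6160 pm.

λ = 6160 pm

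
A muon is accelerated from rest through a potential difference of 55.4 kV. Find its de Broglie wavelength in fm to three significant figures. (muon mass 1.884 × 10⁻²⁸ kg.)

KE = eV = 1.602 × 10⁻¹⁹ × 5.540 × 10⁴ = 8.875 × 10⁻¹⁵ J.
p = √(2mKE) = √(2 × 1.884 × 10⁻²⁸ × 8.875 × 10⁻¹⁵) = 1.829 × 10⁻²¹ kg·m/s.
λ = h/p = 6.626 × 10⁻³⁴ / 1.829 × 10⁻²¹ = 3.62 × 10⁻¹³ m = 362 fm.

λ = 362 fm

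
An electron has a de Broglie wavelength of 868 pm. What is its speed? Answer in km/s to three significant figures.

v = 838 km/s

p = h/λ = 6.626 × 10⁻³⁴ / 8.680 × 10⁻¹⁰ = 7.634 × 10⁻²⁵ kg·m/s.
v = p/m = 7.634 × 10⁻²⁵ / 9.109 × 10⁻³¹ = 8.38 × 10⁵ m/s = 838 km/s.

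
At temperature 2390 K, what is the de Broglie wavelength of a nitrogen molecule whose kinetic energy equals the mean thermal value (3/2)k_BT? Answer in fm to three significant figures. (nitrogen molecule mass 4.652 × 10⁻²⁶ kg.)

KE = (3/2)k_BT = 1.5 × 1.381 × 10⁻²³ × 2390 = 4.951 × 10⁻²⁰ J.
p = √(2mKE) = √(2 × 4.652 × 10⁻²⁶ × 4.951 × 10⁻²⁰) = 6.787 × 10⁻²³ kg·m/s.
λ = h/p = 9.76 × 10⁻¹² m = 9760 fm.

λ = 9760 fm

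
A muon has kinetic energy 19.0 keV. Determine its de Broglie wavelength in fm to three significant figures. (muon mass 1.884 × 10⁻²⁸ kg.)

KE = 19.0 keV = 3.044 × 10⁻¹⁵ J.
p = √(2mKE) = √(2 × 1.884 × 10⁻²⁸ × 3.044 × 10⁻¹⁵) = 1.071 × 10⁻²¹ kg·m/s.
λ = h/p = 6.626 × 10⁻³⁴ / 1.071 × 10⁻²¹ = 6.19 × 10⁻¹³ m = 619 fm.

λ = 619 fm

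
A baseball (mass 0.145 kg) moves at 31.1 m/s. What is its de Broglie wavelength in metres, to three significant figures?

p = mv = 0.145 × 31.1 = 4.510 kg·m/s.
λ = h/p = 6.626 × 10⁻³⁴ / 4.510 = 1.47 × 10⁻³⁴ m.

λ = 1.47 × 10⁻³⁴ m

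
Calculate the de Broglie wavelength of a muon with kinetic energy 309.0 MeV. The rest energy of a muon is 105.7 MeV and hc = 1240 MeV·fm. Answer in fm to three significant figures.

Total energy E = KE + m₀c² = 309.0 + 105.7 = 414.7 MeV.
(pc)² = E² − (m₀c²)² = (414.7)² − (105.7)² = 1.608 × 10⁵ MeV², so pc = 401.0 MeV.
λ = hc/(pc) = 1240 MeV·fm / 401.0 MeV = 3.09 fm.

λ = 3.09 fm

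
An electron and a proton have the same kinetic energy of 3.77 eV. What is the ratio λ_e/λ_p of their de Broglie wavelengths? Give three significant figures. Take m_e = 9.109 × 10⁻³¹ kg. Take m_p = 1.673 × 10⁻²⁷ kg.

λ_e/λ_p = 42.9

At fixed KE, p = √(2mKE) so λ = h/p ∝ 1/√m.
λ_e/λ_p = √(m_p/m_e) = √(1.673 × 10⁻²⁷/9.109 × 10⁻³¹) = √(1837) = 42.9.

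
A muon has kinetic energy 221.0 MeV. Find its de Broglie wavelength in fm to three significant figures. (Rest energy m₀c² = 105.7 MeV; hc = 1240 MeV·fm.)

λ = 4.01 fm

Total energy E = KE + m₀c² = 221.0 + 105.7 = 326.7 MeV.
(pc)² = E² − (m₀c²)² = (326.7)² − (105.7)² = 9.556 × 10⁴ MeV², so pc = 309.1 MeV.
λ = hc/(pc) = 1240 MeV·fm / 309.1 MeV = 4.01 fm.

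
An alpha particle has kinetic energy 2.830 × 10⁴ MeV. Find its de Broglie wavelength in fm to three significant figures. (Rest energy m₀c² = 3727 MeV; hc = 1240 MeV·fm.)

Total energy E = KE + m₀c² = 2.830 × 10⁴ + 3727 = 32027 MeV.
(pc)² = E² − (m₀c²)² = (32027)² − (3727)² = 1.012 × 10⁹ MeV², so pc = 3.181 × 10⁴ MeV.
λ = hc/(pc) = 1240 MeV·fm / 3.181 × 10⁴ MeV = 0.0390 fm.

λ = 0.0390 fm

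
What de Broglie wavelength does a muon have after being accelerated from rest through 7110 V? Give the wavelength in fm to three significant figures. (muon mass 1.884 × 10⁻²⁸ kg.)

KE = eV = 1.602 × 10⁻¹⁹ × 7110 = 1.139 × 10⁻¹⁵ J.
p = √(2mKE) = √(2 × 1.884 × 10⁻²⁸ × 1.139 × 10⁻¹⁵) = 6.551 × 10⁻²² kg·m/s.
λ = h/p = 6.626 × 10⁻³⁴ / 6.551 × 10⁻²² = 1.01 × 10⁻¹² m = 1010 fm.

λ = 1010 fm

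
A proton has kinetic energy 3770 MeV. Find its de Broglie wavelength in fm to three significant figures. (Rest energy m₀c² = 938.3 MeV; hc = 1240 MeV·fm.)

λ = 0.269 fm

Total energy E = KE + m₀c² = 3770 + 938.3 = 4708.3 MeV.
(pc)² = E² − (m₀c²)² = (4708.3)² − (938.3)² = 2.129 × 10⁷ MeV², so pc = 4614 MeV.
λ = hc/(pc) = 1240 MeV·fm / 4614 MeV = 0.269 fm.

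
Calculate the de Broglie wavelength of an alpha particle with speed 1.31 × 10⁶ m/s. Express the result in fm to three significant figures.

p = mv = 6.645 × 10⁻²⁷ × 1.31 × 10⁶ = 8.705 × 10⁻²¹ kg·m/s.
λ = h/p = 6.626 × 10⁻³⁴ / 8.705 × 10⁻²¹ = 7.61 × 10⁻¹⁴ m = 76.1 fm.

λ = 76.1 fm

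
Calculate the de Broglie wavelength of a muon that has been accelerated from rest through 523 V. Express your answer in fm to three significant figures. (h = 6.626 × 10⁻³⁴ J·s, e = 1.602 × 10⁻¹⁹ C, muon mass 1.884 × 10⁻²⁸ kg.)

KE = eV = 1.602 × 10⁻¹⁹ × 523.0 = 8.378 × 10⁻¹⁷ J.
p = √(2mKE) = √(2 × 1.884 × 10⁻²⁸ × 8.378 × 10⁻¹⁷) = 1.777 × 10⁻²² kg·m/s.
λ = h/p = 6.626 × 10⁻³⁴ / 1.777 × 10⁻²² = 3.73 × 10⁻¹² m = 3730 fm.

λ = 3730 fm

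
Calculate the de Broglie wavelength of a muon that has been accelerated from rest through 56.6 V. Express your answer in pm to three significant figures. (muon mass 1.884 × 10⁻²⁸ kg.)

KE = eV = 1.602 × 10⁻¹⁹ × 56.60 = 9.067 × 10⁻¹⁸ J.
p = √(2mKE) = √(2 × 1.884 × 10⁻²⁸ × 9.067 × 10⁻¹⁸) = 5.845 × 10⁻²³ kg·m/s.
λ = h/p = 6.626 × 10⁻³⁴ / 5.845 × 10⁻²³ = 1.13 × 10⁻¹¹ m = 11.3 pm.

λ = 11.3 pm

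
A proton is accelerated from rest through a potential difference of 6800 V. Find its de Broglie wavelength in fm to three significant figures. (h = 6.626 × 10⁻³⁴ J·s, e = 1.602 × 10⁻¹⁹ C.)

KE = eV = 1.602 × 10⁻¹⁹ × 6800 = 1.089 × 10⁻¹⁵ J.
p = √(2mKE) = √(2 × 1.673 × 10⁻²⁷ × 1.089 × 10⁻¹⁵) = 1.909 × 10⁻²¹ kg·m/s.
λ = h/p = 6.626 × 10⁻³⁴ / 1.909 × 10⁻²¹ = 3.47 × 10⁻¹³ m = 347 fm.

λ = 347 fm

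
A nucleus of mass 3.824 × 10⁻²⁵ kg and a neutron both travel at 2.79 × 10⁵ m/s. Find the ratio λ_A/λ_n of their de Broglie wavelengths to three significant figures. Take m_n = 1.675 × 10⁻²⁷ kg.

λ_A/λ_n = 4.38 × 10⁻³

At fixed v, p = mv so λ = h/(mv) ∝ 1/m.
λ_A/λ_n = m_n/m_A = 1.675 × 10⁻²⁷/3.824 × 10⁻²⁵ = 4.38 × 10⁻³.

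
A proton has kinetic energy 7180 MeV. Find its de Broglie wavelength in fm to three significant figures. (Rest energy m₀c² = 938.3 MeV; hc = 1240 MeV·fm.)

λ = 0.154 fm

Total energy E = KE + m₀c² = 7180 + 938.3 = 8118.3 MeV.
(pc)² = E² − (m₀c²)² = (8118.3)² − (938.3)² = 6.503 × 10⁷ MeV², so pc = 8064 MeV.
λ = hc/(pc) = 1240 MeV·fm / 8064 MeV = 0.154 fm.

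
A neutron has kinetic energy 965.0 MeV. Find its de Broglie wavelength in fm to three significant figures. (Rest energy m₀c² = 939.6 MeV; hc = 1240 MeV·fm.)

Total energy E = KE + m₀c² = 965.0 + 939.6 = 1904.6 MeV.
(pc)² = E² − (m₀c²)² = (1904.6)² − (939.6)² = 2.745 × 10⁶ MeV², so pc = 1657 MeV.
λ = hc/(pc) = 1240 MeV·fm / 1657 MeV = 0.748 fm.

λ = 0.748 fm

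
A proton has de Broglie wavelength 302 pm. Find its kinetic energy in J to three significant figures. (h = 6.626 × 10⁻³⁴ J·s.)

p = h/λ = 6.626 × 10⁻³⁴ / 3.020 × 10⁻¹⁰ = 2.194 × 10⁻²⁴ kg·m/s.
KE = p²/(2m) = (2.194 × 10⁻²⁴)² / (2 × 1.673 × 10⁻²⁷) = 1.439 × 10⁻²¹ J = 1.44 × 10⁻²¹ J.

KE = 1.44 × 10⁻²¹ J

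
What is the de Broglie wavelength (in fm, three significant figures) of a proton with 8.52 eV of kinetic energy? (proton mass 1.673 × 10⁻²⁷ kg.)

λ = 9800 fm

KE = 8.52 eV = 1.365 × 10⁻¹⁸ J.
p = √(2mKE) = √(2 × 1.673 × 10⁻²⁷ × 1.365 × 10⁻¹⁸) = 6.758 × 10⁻²³ kg·m/s.
λ = h/p = 6.626 × 10⁻³⁴ / 6.758 × 10⁻²³ = 9.80 × 10⁻¹² m = 9800 fm.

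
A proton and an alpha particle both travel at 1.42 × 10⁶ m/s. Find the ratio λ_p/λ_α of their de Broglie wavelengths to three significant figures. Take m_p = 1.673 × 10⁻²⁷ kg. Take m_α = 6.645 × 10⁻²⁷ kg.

At fixed v, p = mv so λ = h/(mv) ∝ 1/m.
λ_p/λ_α = m_α/m_p = 6.645 × 10⁻²⁷/1.673 × 10⁻²⁷ = 3.97.

λ_p/λ_α = 3.97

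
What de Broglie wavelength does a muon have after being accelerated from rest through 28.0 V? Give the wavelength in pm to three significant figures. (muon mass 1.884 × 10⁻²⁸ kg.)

KE = eV = 1.602 × 10⁻¹⁹ × 28.00 = 4.486 × 10⁻¹⁸ J.
p = √(2mKE) = √(2 × 1.884 × 10⁻²⁸ × 4.486 × 10⁻¹⁸) = 4.111 × 10⁻²³ kg·m/s.
λ = h/p = 6.626 × 10⁻³⁴ / 4.111 × 10⁻²³ = 1.61 × 10⁻¹¹ m = 16.1 pm.

λ = 16.1 pm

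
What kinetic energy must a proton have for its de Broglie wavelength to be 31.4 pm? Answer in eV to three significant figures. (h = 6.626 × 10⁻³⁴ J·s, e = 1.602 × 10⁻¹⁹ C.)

p = h/λ = 6.626 × 10⁻³⁴ / 3.140 × 10⁻¹¹ = 2.110 × 10⁻²³ kg·m/s.
KE = p²/(2m) = (2.110 × 10⁻²³)² / (2 × 1.673 × 10⁻²⁷) = 1.331 × 10⁻¹⁹ J = 0.831 eV.

KE = 0.831 eV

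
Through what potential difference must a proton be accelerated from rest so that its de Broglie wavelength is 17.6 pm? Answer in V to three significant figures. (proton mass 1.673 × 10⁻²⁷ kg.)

V = 2.64 V

p = h/λ = 6.626 × 10⁻³⁴ / 1.760 × 10⁻¹¹ = 3.765 × 10⁻²³ kg·m/s.
KE = p²/(2m) = 4.236 × 10⁻¹⁹ J.
V = KE/e = 4.236 × 10⁻¹⁹ / (1.602 × 10⁻¹⁹) = 2.64 V.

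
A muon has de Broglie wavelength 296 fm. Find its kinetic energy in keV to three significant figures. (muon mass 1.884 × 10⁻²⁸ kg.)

p = h/λ = 6.626 × 10⁻³⁴ / 2.960 × 10⁻¹³ = 2.239 × 10⁻²¹ kg·m/s.
KE = p²/(2m) = (2.239 × 10⁻²¹)² / (2 × 1.884 × 10⁻²⁸) = 1.330 × 10⁻¹⁴ J = 83.0 keV.

KE = 83.0 keV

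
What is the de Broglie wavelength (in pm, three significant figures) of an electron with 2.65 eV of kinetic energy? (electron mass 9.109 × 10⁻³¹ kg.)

KE = 2.65 eV = 4.245 × 10⁻¹⁹ J.
p = √(2mKE) = √(2 × 9.109 × 10⁻³¹ × 4.245 × 10⁻¹⁹) = 8.794 × 10⁻²⁵ kg·m/s.
λ = h/p = 6.626 × 10⁻³⁴ / 8.794 × 10⁻²⁵ = 7.53 × 10⁻¹⁰ m = 753 pm.

λ = 753 pm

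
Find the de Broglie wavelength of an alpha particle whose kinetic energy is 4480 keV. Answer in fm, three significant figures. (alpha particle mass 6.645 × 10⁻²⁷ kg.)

KE = 4480 keV = 7.177 × 10⁻¹³ J.
p = √(2mKE) = √(2 × 6.645 × 10⁻²⁷ × 7.177 × 10⁻¹³) = 9.766 × 10⁻²⁰ kg·m/s.
λ = h/p = 6.626 × 10⁻³⁴ / 9.766 × 10⁻²⁰ = 6.78 × 10⁻¹⁵ m = 6.78 fm.

λ = 6.78 fm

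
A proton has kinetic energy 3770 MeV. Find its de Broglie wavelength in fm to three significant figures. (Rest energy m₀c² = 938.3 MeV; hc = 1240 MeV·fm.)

λ = 0.269 fm

Total energy E = KE + m₀c² = 3770 + 938.3 = 4708.3 MeV.
(pc)² = E² − (m₀c²)² = (4708.3)² − (938.3)² = 2.129 × 10⁷ MeV², so pc = 4614 MeV.
λ = hc/(pc) = 1240 MeV·fm / 4614 MeV = 0.269 fm.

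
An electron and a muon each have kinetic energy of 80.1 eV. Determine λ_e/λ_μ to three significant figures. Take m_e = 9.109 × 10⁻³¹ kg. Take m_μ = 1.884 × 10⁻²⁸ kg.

λ_e/λ_μ = 14.4

At fixed KE, p = √(2mKE) so λ = h/p ∝ 1/√m.
λ_e/λ_μ = √(m_μ/m_e) = √(1.884 × 10⁻²⁸/9.109 × 10⁻³¹) = √(206.8) = 14.4.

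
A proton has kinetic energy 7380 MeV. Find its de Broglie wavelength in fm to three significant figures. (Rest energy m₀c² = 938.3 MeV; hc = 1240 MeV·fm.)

Total energy E = KE + m₀c² = 7380 + 938.3 = 8318.3 MeV.
(pc)² = E² − (m₀c²)² = (8318.3)² − (938.3)² = 6.831 × 10⁷ MeV², so pc = 8265 MeV.
λ = hc/(pc) = 1240 MeV·fm / 8265 MeV = 0.150 fm.

λ = 0.150 fm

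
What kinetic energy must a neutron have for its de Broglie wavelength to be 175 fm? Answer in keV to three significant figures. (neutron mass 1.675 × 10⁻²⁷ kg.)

p = h/λ = 6.626 × 10⁻³⁴ / 1.750 × 10⁻¹³ = 3.786 × 10⁻²¹ kg·m/s.
KE = p²/(2m) = (3.786 × 10⁻²¹)² / (2 × 1.675 × 10⁻²⁷) = 4.279 × 10⁻¹⁵ J = 26.7 keV.

KE = 26.7 keV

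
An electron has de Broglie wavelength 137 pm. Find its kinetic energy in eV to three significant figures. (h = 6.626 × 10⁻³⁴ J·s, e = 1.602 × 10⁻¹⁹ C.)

KE = 80.1 eV

p = h/λ = 6.626 × 10⁻³⁴ / 1.370 × 10⁻¹⁰ = 4.836 × 10⁻²⁴ kg·m/s.
KE = p²/(2m) = (4.836 × 10⁻²⁴)² / (2 × 9.109 × 10⁻³¹) = 1.284 × 10⁻¹⁷ J = 80.1 eV.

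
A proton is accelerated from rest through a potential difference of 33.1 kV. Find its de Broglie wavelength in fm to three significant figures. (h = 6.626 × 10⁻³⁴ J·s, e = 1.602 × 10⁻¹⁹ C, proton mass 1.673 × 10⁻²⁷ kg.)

KE = eV = 1.602 × 10⁻¹⁹ × 3.310 × 10⁴ = 5.303 × 10⁻¹⁵ J.
p = √(2mKE) = √(2 × 1.673 × 10⁻²⁷ × 5.303 × 10⁻¹⁵) = 4.212 × 10⁻²¹ kg·m/s.
λ = h/p = 6.626 × 10⁻³⁴ / 4.212 × 10⁻²¹ = 1.57 × 10⁻¹³ m = 157 fm.

λ = 157 fm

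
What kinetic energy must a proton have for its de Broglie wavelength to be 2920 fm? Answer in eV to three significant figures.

KE = 96.1 eV

p = h/λ = 6.626 × 10⁻³⁴ / 2.920 × 10⁻¹² = 2.269 × 10⁻²² kg·m/s.
KE = p²/(2m) = (2.269 × 10⁻²²)² / (2 × 1.673 × 10⁻²⁷) = 1.539 × 10⁻¹⁷ J = 96.1 eV.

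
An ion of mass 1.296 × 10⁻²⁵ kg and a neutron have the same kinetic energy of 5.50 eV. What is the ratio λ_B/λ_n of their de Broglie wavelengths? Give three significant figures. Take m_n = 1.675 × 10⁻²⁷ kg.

At fixed KE, p = √(2mKE) so λ = h/p ∝ 1/√m.
λ_B/λ_n = √(m_n/m_B) = √(1.675 × 10⁻²⁷/1.296 × 10⁻²⁵) = √(0.01292) = 0.114.

λ_B/λ_n = 0.114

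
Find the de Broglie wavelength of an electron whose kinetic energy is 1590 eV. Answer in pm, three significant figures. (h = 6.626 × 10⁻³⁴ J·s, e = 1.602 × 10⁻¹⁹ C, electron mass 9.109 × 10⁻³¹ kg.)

λ = 30.8 pm

KE = 1590 eV = 2.547 × 10⁻¹⁶ J.
p = √(2mKE) = √(2 × 9.109 × 10⁻³¹ × 2.547 × 10⁻¹⁶) = 2.154 × 10⁻²³ kg·m/s.
λ = h/p = 6.626 × 10⁻³⁴ / 2.154 × 10⁻²³ = 3.08 × 10⁻¹¹ m = 30.8 pm.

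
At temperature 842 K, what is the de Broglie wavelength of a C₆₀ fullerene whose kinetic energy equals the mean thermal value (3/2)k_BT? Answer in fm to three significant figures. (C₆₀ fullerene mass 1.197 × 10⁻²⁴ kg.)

KE = (3/2)k_BT = 1.5 × 1.381 × 10⁻²³ × 842 = 1.744 × 10⁻²⁰ J.
p = √(2mKE) = √(2 × 1.197 × 10⁻²⁴ × 1.744 × 10⁻²⁰) = 2.043 × 10⁻²² kg·m/s.
λ = h/p = 3.24 × 10⁻¹² m = 3240 fm.

λ = 3240 fm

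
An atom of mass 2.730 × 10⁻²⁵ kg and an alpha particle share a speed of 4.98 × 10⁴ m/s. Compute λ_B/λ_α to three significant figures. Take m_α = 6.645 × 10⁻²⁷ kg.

λ_B/λ_α = 0.0243

At fixed v, p = mv so λ = h/(mv) ∝ 1/m.
λ_B/λ_α = m_α/m_B = 6.645 × 10⁻²⁷/2.730 × 10⁻²⁵ = 0.0243.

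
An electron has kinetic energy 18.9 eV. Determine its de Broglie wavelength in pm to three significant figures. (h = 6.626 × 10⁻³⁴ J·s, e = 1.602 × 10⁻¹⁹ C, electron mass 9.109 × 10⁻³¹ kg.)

λ = 282 pm

KE = 18.9 eV = 3.028 × 10⁻¹⁸ J.
p = √(2mKE) = √(2 × 9.109 × 10⁻³¹ × 3.028 × 10⁻¹⁸) = 2.349 × 10⁻²⁴ kg·m/s.
λ = h/p = 6.626 × 10⁻³⁴ / 2.349 × 10⁻²⁴ = 2.82 × 10⁻¹⁰ m = 282 pm.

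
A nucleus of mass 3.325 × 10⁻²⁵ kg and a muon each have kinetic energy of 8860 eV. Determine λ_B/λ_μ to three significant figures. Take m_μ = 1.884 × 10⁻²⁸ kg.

At fixed KE, p = √(2mKE) so λ = h/p ∝ 1/√m.
λ_B/λ_μ = √(m_μ/m_B) = √(1.884 × 10⁻²⁸/3.325 × 10⁻²⁵) = √(5.666 × 10⁻⁴) = 0.0238.

λ_B/λ_μ = 0.0238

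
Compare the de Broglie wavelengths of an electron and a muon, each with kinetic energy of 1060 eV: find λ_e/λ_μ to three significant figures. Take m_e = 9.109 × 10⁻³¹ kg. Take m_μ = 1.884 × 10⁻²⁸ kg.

λ_e/λ_μ = 14.4

At fixed KE, p = √(2mKE) so λ = h/p ∝ 1/√m.
λ_e/λ_μ = √(m_μ/m_e) = √(1.884 × 10⁻²⁸/9.109 × 10⁻³¹) = √(206.8) = 14.4.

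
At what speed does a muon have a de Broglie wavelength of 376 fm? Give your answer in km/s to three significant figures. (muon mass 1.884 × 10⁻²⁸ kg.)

v = 9350 km/s

p = h/λ = 6.626 × 10⁻³⁴ / 3.760 × 10⁻¹³ = 1.762 × 10⁻²¹ kg·m/s.
v = p/m = 1.762 × 10⁻²¹ / 1.884 × 10⁻²⁸ = 9.35 × 10⁶ m/s = 9350 km/s.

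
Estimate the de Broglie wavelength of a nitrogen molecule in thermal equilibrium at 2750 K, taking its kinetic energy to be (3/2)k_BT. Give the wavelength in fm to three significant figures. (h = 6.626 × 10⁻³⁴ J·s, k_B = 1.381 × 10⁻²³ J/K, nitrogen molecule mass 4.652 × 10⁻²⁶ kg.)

KE = (3/2)k_BT = 1.5 × 1.381 × 10⁻²³ × 2750 = 5.697 × 10⁻²⁰ J.
p = √(2mKE) = √(2 × 4.652 × 10⁻²⁶ × 5.697 × 10⁻²⁰) = 7.280 × 10⁻²³ kg·m/s.
λ = h/p = 9.10 × 10⁻¹² m = 9100 fm.

λ = 9100 fm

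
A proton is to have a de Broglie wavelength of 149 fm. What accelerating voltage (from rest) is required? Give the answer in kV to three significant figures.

p = h/λ = 6.626 × 10⁻³⁴ / 1.490 × 10⁻¹³ = 4.447 × 10⁻²¹ kg·m/s.
KE = p²/(2m) = 5.910 × 10⁻¹⁵ J.
V = KE/e = 5.910 × 10⁻¹⁵ / (1.602 × 10⁻¹⁹) = 36.9 kV.

V = 36.9 kV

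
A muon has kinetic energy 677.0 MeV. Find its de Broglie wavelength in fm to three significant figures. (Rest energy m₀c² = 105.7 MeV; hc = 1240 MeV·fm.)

λ = 1.60 fm

Total energy E = KE + m₀c² = 677.0 + 105.7 = 782.7 MeV.
(pc)² = E² − (m₀c²)² = (782.7)² − (105.7)² = 6.014 × 10⁵ MeV², so pc = 775.5 MeV.
λ = hc/(pc) = 1240 MeV·fm / 775.5 MeV = 1.60 fm.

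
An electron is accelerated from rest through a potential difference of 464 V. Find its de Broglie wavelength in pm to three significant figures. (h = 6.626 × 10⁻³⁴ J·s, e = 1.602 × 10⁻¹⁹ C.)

KE = eV = 1.602 × 10⁻¹⁹ × 464.0 = 7.433 × 10⁻¹⁷ J.
p = √(2mKE) = √(2 × 9.109 × 10⁻³¹ × 7.433 × 10⁻¹⁷) = 1.164 × 10⁻²³ kg·m/s.
λ = h/p = 6.626 × 10⁻³⁴ / 1.164 × 10⁻²³ = 5.69 × 10⁻¹¹ m = 56.9 pm.

λ = 56.9 pm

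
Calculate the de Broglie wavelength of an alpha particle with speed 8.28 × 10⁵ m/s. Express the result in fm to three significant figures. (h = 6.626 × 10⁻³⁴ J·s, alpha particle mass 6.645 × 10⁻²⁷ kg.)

λ = 120 fm

p = mv = 6.645 × 10⁻²⁷ × 8.28 × 10⁵ = 5.502 × 10⁻²¹ kg·m/s.
λ = h/p = 6.626 × 10⁻³⁴ / 5.502 × 10⁻²¹ = 1.20 × 10⁻¹³ m = 120 fm.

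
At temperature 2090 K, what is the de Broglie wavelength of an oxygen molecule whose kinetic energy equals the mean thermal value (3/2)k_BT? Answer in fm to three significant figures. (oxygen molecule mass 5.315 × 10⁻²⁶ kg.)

KE = (3/2)k_BT = 1.5 × 1.381 × 10⁻²³ × 2090 = 4.329 × 10⁻²⁰ J.
p = √(2mKE) = √(2 × 5.315 × 10⁻²⁶ × 4.329 × 10⁻²⁰) = 6.784 × 10⁻²³ kg·m/s.
λ = h/p = 9.77 × 10⁻¹² m = 9770 fm.

λ = 9770 fm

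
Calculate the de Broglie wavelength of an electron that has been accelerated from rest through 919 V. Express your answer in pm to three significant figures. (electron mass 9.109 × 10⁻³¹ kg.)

KE = eV = 1.602 × 10⁻¹⁹ × 919.0 = 1.472 × 10⁻¹⁶ J.
p = √(2mKE) = √(2 × 9.109 × 10⁻³¹ × 1.472 × 10⁻¹⁶) = 1.638 × 10⁻²³ kg·m/s.
λ = h/p = 6.626 × 10⁻³⁴ / 1.638 × 10⁻²³ = 4.05 × 10⁻¹¹ m = 40.5 pm.

λ = 40.5 pm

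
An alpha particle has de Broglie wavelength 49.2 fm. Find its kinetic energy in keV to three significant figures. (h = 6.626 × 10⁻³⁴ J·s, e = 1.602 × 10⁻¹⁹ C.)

KE = 85.2 keV

p = h/λ = 6.626 × 10⁻³⁴ / 4.920 × 10⁻¹⁴ = 1.347 × 10⁻²⁰ kg·m/s.
KE = p²/(2m) = (1.347 × 10⁻²⁰)² / (2 × 6.645 × 10⁻²⁷) = 1.365 × 10⁻¹⁴ J = 85.2 keV.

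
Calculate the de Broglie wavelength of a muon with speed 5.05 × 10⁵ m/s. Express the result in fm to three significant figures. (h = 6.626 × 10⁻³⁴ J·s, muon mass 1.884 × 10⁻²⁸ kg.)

λ = 6960 fm

p = mv = 1.884 × 10⁻²⁸ × 5.05 × 10⁵ = 9.514 × 10⁻²³ kg·m/s.
λ = h/p = 6.626 × 10⁻³⁴ / 9.514 × 10⁻²³ = 6.96 × 10⁻¹² m = 6960 fm.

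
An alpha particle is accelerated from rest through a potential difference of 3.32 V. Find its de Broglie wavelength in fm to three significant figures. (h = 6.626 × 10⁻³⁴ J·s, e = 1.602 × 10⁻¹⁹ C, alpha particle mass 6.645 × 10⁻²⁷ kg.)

KE = 2eV = 2 × 1.602 × 10⁻¹⁹ × 3.320 = 1.064 × 10⁻¹⁸ J.
p = √(2mKE) = √(2 × 6.645 × 10⁻²⁷ × 1.064 × 10⁻¹⁸) = 1.189 × 10⁻²² kg·m/s.
λ = h/p = 6.626 × 10⁻³⁴ / 1.189 × 10⁻²² = 5.57 × 10⁻¹² m = 5570 fm.

λ = 5570 fm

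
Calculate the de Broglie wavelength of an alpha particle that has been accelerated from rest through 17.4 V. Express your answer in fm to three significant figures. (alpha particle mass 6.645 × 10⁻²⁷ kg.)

KE = 2eV = 2 × 1.602 × 10⁻¹⁹ × 17.40 = 5.575 × 10⁻¹⁸ J.
p = √(2mKE) = √(2 × 6.645 × 10⁻²⁷ × 5.575 × 10⁻¹⁸) = 2.722 × 10⁻²² kg·m/s.
λ = h/p = 6.626 × 10⁻³⁴ / 2.722 × 10⁻²² = 2.43 × 10⁻¹² m = 2430 fm.

λ = 2430 fm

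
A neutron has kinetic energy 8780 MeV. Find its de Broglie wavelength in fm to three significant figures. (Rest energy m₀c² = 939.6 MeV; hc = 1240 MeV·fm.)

λ = 0.128 fm

Total energy E = KE + m₀c² = 8780 + 939.6 = 9719.6 MeV.
(pc)² = E² − (m₀c²)² = (9719.6)² − (939.6)² = 9.359 × 10⁷ MeV², so pc = 9674 MeV.
λ = hc/(pc) = 1240 MeV·fm / 9674 MeV = 0.128 fm.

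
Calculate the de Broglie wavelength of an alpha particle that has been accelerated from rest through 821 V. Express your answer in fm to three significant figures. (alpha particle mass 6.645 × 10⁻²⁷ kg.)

λ = 354 fm

KE = 2eV = 2 × 1.602 × 10⁻¹⁹ × 821.0 = 2.630 × 10⁻¹⁶ J.
p = √(2mKE) = √(2 × 6.645 × 10⁻²⁷ × 2.630 × 10⁻¹⁶) = 1.870 × 10⁻²¹ kg·m/s.
λ = h/p = 6.626 × 10⁻³⁴ / 1.870 × 10⁻²¹ = 3.54 × 10⁻¹³ m = 354 fm.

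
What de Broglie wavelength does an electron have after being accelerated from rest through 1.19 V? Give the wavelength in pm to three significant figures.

λ = 1120 pm

KE = eV = 1.602 × 10⁻¹⁹ × 1.190 = 1.906 × 10⁻¹⁹ J.
p = √(2mKE) = √(2 × 9.109 × 10⁻³¹ × 1.906 × 10⁻¹⁹) = 5.893 × 10⁻²⁵ kg·m/s.
λ = h/p = 6.626 × 10⁻³⁴ / 5.893 × 10⁻²⁵ = 1.12 × 10⁻⁹ m = 1120 pm.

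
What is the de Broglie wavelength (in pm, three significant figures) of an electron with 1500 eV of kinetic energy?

λ = 31.7 pm

KE = 1500 eV = 2.403 × 10⁻¹⁶ J.
p = √(2mKE) = √(2 × 9.109 × 10⁻³¹ × 2.403 × 10⁻¹⁶) = 2.092 × 10⁻²³ kg·m/s.
λ = h/p = 6.626 × 10⁻³⁴ / 2.092 × 10⁻²³ = 3.17 × 10⁻¹¹ m = 31.7 pm.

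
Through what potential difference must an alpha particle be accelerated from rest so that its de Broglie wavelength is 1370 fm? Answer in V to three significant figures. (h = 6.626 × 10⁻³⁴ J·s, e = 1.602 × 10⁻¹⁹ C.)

p = h/λ = 6.626 × 10⁻³⁴ / 1.370 × 10⁻¹² = 4.836 × 10⁻²² kg·m/s.
KE = p²/(2m) = 1.760 × 10⁻¹⁷ J.
V = KE/2e = 1.760 × 10⁻¹⁷ / (2 × 1.602 × 10⁻¹⁹) = 54.9 V.

V = 54.9 V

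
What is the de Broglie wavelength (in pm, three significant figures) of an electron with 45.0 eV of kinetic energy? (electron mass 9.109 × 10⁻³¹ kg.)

λ = 183 pm

KE = 45.0 eV = 7.209 × 10⁻¹⁸ J.
p = √(2mKE) = √(2 × 9.109 × 10⁻³¹ × 7.209 × 10⁻¹⁸) = 3.624 × 10⁻²⁴ kg·m/s.
λ = h/p = 6.626 × 10⁻³⁴ / 3.624 × 10⁻²⁴ = 1.83 × 10⁻¹⁰ m = 183 pm.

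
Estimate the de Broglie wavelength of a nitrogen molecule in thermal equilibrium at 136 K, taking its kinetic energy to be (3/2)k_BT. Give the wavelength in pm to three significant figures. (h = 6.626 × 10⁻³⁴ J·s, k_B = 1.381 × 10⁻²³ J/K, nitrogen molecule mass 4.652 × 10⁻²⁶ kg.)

λ = 40.9 pm

KE = (3/2)k_BT = 1.5 × 1.381 × 10⁻²³ × 136 = 2.817 × 10⁻²¹ J.
p = √(2mKE) = √(2 × 4.652 × 10⁻²⁶ × 2.817 × 10⁻²¹) = 1.619 × 10⁻²³ kg·m/s.
λ = h/p = 4.09 × 10⁻¹¹ m = 40.9 pm.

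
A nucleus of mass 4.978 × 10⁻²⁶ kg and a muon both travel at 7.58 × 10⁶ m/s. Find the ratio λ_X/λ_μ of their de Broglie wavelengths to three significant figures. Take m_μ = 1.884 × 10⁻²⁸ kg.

At fixed v, p = mv so λ = h/(mv) ∝ 1/m.
λ_X/λ_μ = m_μ/m_X = 1.884 × 10⁻²⁸/4.978 × 10⁻²⁶ = 3.78 × 10⁻³.

λ_X/λ_μ = 3.78 × 10⁻³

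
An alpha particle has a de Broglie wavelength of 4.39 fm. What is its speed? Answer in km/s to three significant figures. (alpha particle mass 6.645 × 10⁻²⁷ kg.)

v = 2.27 × 10⁴ km/s

p = h/λ = 6.626 × 10⁻³⁴ / 4.390 × 10⁻¹⁵ = 1.509 × 10⁻¹⁹ kg·m/s.
v = p/m = 1.509 × 10⁻¹⁹ / 6.645 × 10⁻²⁷ = 2.27 × 10⁷ m/s = 2.27 × 10⁴ km/s.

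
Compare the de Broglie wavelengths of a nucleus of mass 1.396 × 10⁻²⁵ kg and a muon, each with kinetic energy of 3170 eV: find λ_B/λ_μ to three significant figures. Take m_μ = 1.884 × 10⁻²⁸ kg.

At fixed KE, p = √(2mKE) so λ = h/p ∝ 1/√m.
λ_B/λ_μ = √(m_μ/m_B) = √(1.884 × 10⁻²⁸/1.396 × 10⁻²⁵) = √(1.350 × 10⁻³) = 0.0367.

λ_B/λ_μ = 0.0367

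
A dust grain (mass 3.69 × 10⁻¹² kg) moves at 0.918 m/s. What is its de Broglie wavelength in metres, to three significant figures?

p = mv = 3.69 × 10⁻¹² × 0.918 = 3.387 × 10⁻¹² kg·m/s.
λ = h/p = 6.626 × 10⁻³⁴ / 3.387 × 10⁻¹² = 1.96 × 10⁻²² m.

λ = 1.96 × 10⁻²² m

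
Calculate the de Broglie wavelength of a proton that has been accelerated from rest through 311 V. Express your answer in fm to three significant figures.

λ = 1620 fm

KE = eV = 1.602 × 10⁻¹⁹ × 311.0 = 4.982 × 10⁻¹⁷ J.
p = √(2mKE) = √(2 × 1.673 × 10⁻²⁷ × 4.982 × 10⁻¹⁷) = 4.083 × 10⁻²² kg·m/s.
λ = h/p = 6.626 × 10⁻³⁴ / 4.083 × 10⁻²² = 1.62 × 10⁻¹² m = 1620 fm.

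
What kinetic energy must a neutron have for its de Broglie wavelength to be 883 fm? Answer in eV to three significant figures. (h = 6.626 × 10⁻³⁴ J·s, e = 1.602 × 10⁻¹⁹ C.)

p = h/λ = 6.626 × 10⁻³⁴ / 8.830 × 10⁻¹³ = 7.504 × 10⁻²² kg·m/s.
KE = p²/(2m) = (7.504 × 10⁻²²)² / (2 × 1.675 × 10⁻²⁷) = 1.681 × 10⁻¹⁶ J = 1050 eV.

KE = 1050 eV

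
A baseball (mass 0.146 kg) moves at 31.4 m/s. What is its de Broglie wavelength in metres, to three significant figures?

p = mv = 0.146 × 31.4 = 4.584 kg·m/s.
λ = h/p = 6.626 × 10⁻³⁴ / 4.584 = 1.45 × 10⁻³⁴ m.

λ = 1.45 × 10⁻³⁴ m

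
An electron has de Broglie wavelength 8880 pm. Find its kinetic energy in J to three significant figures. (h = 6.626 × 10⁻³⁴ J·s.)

KE = 3.06 × 10⁻²¹ J

p = h/λ = 6.626 × 10⁻³⁴ / 8.880 × 10⁻⁹ = 7.462 × 10⁻²⁶ kg·m/s.
KE = p²/(2m) = (7.462 × 10⁻²⁶)² / (2 × 9.109 × 10⁻³¹) = 3.056 × 10⁻²¹ J = 3.06 × 10⁻²¹ J.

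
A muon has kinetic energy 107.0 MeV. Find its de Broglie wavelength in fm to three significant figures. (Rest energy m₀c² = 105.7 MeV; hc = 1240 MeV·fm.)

Total energy E = KE + m₀c² = 107.0 + 105.7 = 212.7 MeV.
(pc)² = E² − (m₀c²)² = (212.7)² − (105.7)² = 3.407 × 10⁴ MeV², so pc = 184.6 MeV.
λ = hc/(pc) = 1240 MeV·fm / 184.6 MeV = 6.72 fm.

λ = 6.72 fm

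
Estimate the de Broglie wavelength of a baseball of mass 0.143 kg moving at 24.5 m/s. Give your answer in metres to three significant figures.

p = mv = 0.143 × 24.5 = 3.504 kg·m/s.
λ = h/p = 6.626 × 10⁻³⁴ / 3.504 = 1.89 × 10⁻³⁴ m.

λ = 1.89 × 10⁻³⁴ m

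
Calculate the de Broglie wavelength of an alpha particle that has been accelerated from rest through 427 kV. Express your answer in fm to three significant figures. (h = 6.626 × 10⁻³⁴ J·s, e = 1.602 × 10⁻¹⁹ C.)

λ = 15.5 fm

KE = 2eV = 2 × 1.602 × 10⁻¹⁹ × 4.270 × 10⁵ = 1.368 × 10⁻¹³ J.
p = √(2mKE) = √(2 × 6.645 × 10⁻²⁷ × 1.368 × 10⁻¹³) = 4.264 × 10⁻²⁰ kg·m/s.
λ = h/p = 6.626 × 10⁻³⁴ / 4.264 × 10⁻²⁰ = 1.55 × 10⁻¹⁴ m = 15.5 fm.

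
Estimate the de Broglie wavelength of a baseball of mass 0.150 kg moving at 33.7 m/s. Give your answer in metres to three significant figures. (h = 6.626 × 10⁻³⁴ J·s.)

λ = 1.31 × 10⁻³⁴ m

p = mv = 0.150 × 33.7 = 5.055 kg·m/s.
λ = h/p = 6.626 × 10⁻³⁴ / 5.055 = 1.31 × 10⁻³⁴ m.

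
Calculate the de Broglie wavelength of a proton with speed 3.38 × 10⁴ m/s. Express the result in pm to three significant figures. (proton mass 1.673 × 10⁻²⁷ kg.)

p = mv = 1.673 × 10⁻²⁷ × 3.38 × 10⁴ = 5.655 × 10⁻²³ kg·m/s.
λ = h/p = 6.626 × 10⁻³⁴ / 5.655 × 10⁻²³ = 1.17 × 10⁻¹¹ m = 11.7 pm.

λ = 11.7 pm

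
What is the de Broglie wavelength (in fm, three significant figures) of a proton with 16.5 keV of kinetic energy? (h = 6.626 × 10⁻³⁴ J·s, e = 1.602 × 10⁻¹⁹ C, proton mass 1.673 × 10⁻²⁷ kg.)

KE = 16.5 keV = 2.643 × 10⁻¹⁵ J.
p = √(2mKE) = √(2 × 1.673 × 10⁻²⁷ × 2.643 × 10⁻¹⁵) = 2.974 × 10⁻²¹ kg·m/s.
λ = h/p = 6.626 × 10⁻³⁴ / 2.974 × 10⁻²¹ = 2.23 × 10⁻¹³ m = 223 fm.

λ = 223 fm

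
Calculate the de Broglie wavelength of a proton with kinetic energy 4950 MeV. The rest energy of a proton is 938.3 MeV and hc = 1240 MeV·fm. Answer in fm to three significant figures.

Total energy E = KE + m₀c² = 4950 + 938.3 = 5888.3 MeV.
(pc)² = E² − (m₀c²)² = (5888.3)² − (938.3)² = 3.379 × 10⁷ MeV², so pc = 5813 MeV.
λ = hc/(pc) = 1240 MeV·fm / 5813 MeV = 0.213 fm.

λ = 0.213 fm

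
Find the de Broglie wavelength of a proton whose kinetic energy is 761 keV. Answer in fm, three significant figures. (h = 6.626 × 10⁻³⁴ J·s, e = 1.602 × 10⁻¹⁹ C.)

KE = 761 keV = 1.219 × 10⁻¹³ J.
p = √(2mKE) = √(2 × 1.673 × 10⁻²⁷ × 1.219 × 10⁻¹³) = 2.020 × 10⁻²⁰ kg·m/s.
λ = h/p = 6.626 × 10⁻³⁴ / 2.020 × 10⁻²⁰ = 3.28 × 10⁻¹⁴ m = 32.8 fm.

λ = 32.8 fm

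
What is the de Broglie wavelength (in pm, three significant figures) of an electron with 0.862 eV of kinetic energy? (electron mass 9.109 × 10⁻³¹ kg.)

KE = 0.862 eV = 1.381 × 10⁻¹⁹ J.
p = √(2mKE) = √(2 × 9.109 × 10⁻³¹ × 1.381 × 10⁻¹⁹) = 5.016 × 10⁻²⁵ kg·m/s.
λ = h/p = 6.626 × 10⁻³⁴ / 5.016 × 10⁻²⁵ = 1.32 × 10⁻⁹ m = 1320 pm.

λ = 1320 pm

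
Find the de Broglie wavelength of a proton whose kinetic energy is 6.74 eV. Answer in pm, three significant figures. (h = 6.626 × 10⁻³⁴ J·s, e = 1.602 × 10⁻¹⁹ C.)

KE = 6.74 eV = 1.080 × 10⁻¹⁸ J.
p = √(2mKE) = √(2 × 1.673 × 10⁻²⁷ × 1.080 × 10⁻¹⁸) = 6.011 × 10⁻²³ kg·m/s.
λ = h/p = 6.626 × 10⁻³⁴ / 6.011 × 10⁻²³ = 1.10 × 10⁻¹¹ m = 11.0 pm.

λ = 11.0 pm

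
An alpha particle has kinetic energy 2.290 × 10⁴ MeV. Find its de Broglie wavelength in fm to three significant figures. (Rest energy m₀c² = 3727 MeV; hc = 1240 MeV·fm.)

Total energy E = KE + m₀c² = 2.290 × 10⁴ + 3727 = 26627 MeV.
(pc)² = E² − (m₀c²)² = (26627)² − (3727)² = 6.951 × 10⁸ MeV², so pc = 2.636 × 10⁴ MeV.
λ = hc/(pc) = 1240 MeV·fm / 2.636 × 10⁴ MeV = 0.0470 fm.

λ = 0.0470 fm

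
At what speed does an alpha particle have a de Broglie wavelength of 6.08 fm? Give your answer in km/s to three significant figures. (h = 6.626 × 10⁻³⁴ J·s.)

p = h/λ = 6.626 × 10⁻³⁴ / 6.080 × 10⁻¹⁵ = 1.090 × 10⁻¹⁹ kg·m/s.
v = p/m = 1.090 × 10⁻¹⁹ / 6.645 × 10⁻²⁷ = 1.64 × 10⁷ m/s = 1.64 × 10⁴ km/s.

v = 1.64 × 10⁴ km/s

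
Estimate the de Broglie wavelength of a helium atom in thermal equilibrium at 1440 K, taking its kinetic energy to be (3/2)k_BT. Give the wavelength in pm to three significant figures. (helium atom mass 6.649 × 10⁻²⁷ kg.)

KE = (3/2)k_BT = 1.5 × 1.381 × 10⁻²³ × 1440 = 2.983 × 10⁻²⁰ J.
p = √(2mKE) = √(2 × 6.649 × 10⁻²⁷ × 2.983 × 10⁻²⁰) = 1.992 × 10⁻²³ kg·m/s.
λ = h/p = 3.33 × 10⁻¹¹ m = 33.3 pm.

λ = 33.3 pm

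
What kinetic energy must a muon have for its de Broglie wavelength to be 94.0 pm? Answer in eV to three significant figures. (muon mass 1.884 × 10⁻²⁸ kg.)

p = h/λ = 6.626 × 10⁻³⁴ / 9.400 × 10⁻¹¹ = 7.049 × 10⁻²⁴ kg·m/s.
KE = p²/(2m) = (7.049 × 10⁻²⁴)² / (2 × 1.884 × 10⁻²⁸) = 1.319 × 10⁻¹⁹ J = 0.823 eV.

KE = 0.823 eV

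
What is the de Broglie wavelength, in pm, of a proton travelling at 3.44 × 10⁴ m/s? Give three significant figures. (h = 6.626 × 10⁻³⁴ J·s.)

p = mv = 1.673 × 10⁻²⁷ × 3.44 × 10⁴ = 5.755 × 10⁻²³ kg·m/s.
λ = h/p = 6.626 × 10⁻³⁴ / 5.755 × 10⁻²³ = 1.15 × 10⁻¹¹ m = 11.5 pm.

λ = 11.5 pm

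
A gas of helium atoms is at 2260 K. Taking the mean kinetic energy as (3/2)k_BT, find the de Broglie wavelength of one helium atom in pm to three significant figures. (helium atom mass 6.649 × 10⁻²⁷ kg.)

KE = (3/2)k_BT = 1.5 × 1.381 × 10⁻²³ × 2260 = 4.682 × 10⁻²⁰ J.
p = √(2mKE) = √(2 × 6.649 × 10⁻²⁷ × 4.682 × 10⁻²⁰) = 2.495 × 10⁻²³ kg·m/s.
λ = h/p = 2.66 × 10⁻¹¹ m = 26.6 pm.

λ = 26.6 pm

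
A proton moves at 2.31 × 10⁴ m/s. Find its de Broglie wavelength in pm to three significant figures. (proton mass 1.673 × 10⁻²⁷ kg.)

λ = 17.1 pm

p = mv = 1.673 × 10⁻²⁷ × 2.31 × 10⁴ = 3.865 × 10⁻²³ kg·m/s.
λ = h/p = 6.626 × 10⁻³⁴ / 3.865 × 10⁻²³ = 1.71 × 10⁻¹¹ m = 17.1 pm.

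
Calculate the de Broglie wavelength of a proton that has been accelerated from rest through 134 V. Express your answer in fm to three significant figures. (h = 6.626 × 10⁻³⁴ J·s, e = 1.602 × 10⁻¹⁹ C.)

KE = eV = 1.602 × 10⁻¹⁹ × 134.0 = 2.147 × 10⁻¹⁷ J.
p = √(2mKE) = √(2 × 1.673 × 10⁻²⁷ × 2.147 × 10⁻¹⁷) = 2.680 × 10⁻²² kg·m/s.
λ = h/p = 6.626 × 10⁻³⁴ / 2.680 × 10⁻²² = 2.47 × 10⁻¹² m = 2470 fm.

λ = 2470 fm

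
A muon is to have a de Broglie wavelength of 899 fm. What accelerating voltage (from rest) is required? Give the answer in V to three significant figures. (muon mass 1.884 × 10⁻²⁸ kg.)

p = h/λ = 6.626 × 10⁻³⁴ / 8.990 × 10⁻¹³ = 7.370 × 10⁻²² kg·m/s.
KE = p²/(2m) = 1.442 × 10⁻¹⁵ J.
V = KE/e = 1.442 × 10⁻¹⁵ / (1.602 × 10⁻¹⁹) = 9000 V.

V = 9000 V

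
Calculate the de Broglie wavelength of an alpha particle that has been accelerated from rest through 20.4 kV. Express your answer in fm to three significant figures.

KE = 2eV = 2 × 1.602 × 10⁻¹⁹ × 2.040 × 10⁴ = 6.536 × 10⁻¹⁵ J.
p = √(2mKE) = √(2 × 6.645 × 10⁻²⁷ × 6.536 × 10⁻¹⁵) = 9.320 × 10⁻²¹ kg·m/s.
λ = h/p = 6.626 × 10⁻³⁴ / 9.320 × 10⁻²¹ = 7.11 × 10⁻¹⁴ m = 71.1 fm.

λ = 71.1 fm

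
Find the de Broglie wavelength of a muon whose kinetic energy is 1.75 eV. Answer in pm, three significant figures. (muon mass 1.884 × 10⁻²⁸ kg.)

λ = 64.5 pm

KE = 1.75 eV = 2.804 × 10⁻¹⁹ J.
p = √(2mKE) = √(2 × 1.884 × 10⁻²⁸ × 2.804 × 10⁻¹⁹) = 1.028 × 10⁻²³ kg·m/s.
λ = h/p = 6.626 × 10⁻³⁴ / 1.028 × 10⁻²³ = 6.45 × 10⁻¹¹ m = 64.5 pm.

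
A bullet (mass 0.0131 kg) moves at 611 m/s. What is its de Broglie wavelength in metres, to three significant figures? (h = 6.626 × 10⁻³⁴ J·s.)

λ = 8.28 × 10⁻³⁵ m

p = mv = 0.0131 × 611 = 8.004 kg·m/s.
λ = h/p = 6.626 × 10⁻³⁴ / 8.004 = 8.28 × 10⁻³⁵ m.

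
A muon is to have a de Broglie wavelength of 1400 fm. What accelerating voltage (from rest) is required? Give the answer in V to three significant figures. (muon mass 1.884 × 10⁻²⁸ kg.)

V = 3710 V

p = h/λ = 6.626 × 10⁻³⁴ / 1.400 × 10⁻¹² = 4.733 × 10⁻²² kg·m/s.
KE = p²/(2m) = 5.945 × 10⁻¹⁶ J.
V = KE/e = 5.945 × 10⁻¹⁶ / (1.602 × 10⁻¹⁹) = 3710 V.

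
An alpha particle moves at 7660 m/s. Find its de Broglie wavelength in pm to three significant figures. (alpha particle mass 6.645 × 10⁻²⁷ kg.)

λ = 13.0 pm

p = mv = 6.645 × 10⁻²⁷ × 7660 = 5.090 × 10⁻²³ kg·m/s.
λ = h/p = 6.626 × 10⁻³⁴ / 5.090 × 10⁻²³ = 1.30 × 10⁻¹¹ m = 13.0 pm.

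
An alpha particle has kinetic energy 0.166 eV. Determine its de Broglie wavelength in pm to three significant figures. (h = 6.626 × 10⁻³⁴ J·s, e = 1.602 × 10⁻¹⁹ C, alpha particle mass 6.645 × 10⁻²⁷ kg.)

λ = 35.2 pm

KE = 0.166 eV = 2.659 × 10⁻²⁰ J.
p = √(2mKE) = √(2 × 6.645 × 10⁻²⁷ × 2.659 × 10⁻²⁰) = 1.880 × 10⁻²³ kg·m/s.
λ = h/p = 6.626 × 10⁻³⁴ / 1.880 × 10⁻²³ = 3.52 × 10⁻¹¹ m = 35.2 pm.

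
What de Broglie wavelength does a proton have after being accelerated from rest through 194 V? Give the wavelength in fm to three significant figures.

λ = 2050 fm

KE = eV = 1.602 × 10⁻¹⁹ × 194.0 = 3.108 × 10⁻¹⁷ J.
p = √(2mKE) = √(2 × 1.673 × 10⁻²⁷ × 3.108 × 10⁻¹⁷) = 3.225 × 10⁻²² kg·m/s.
λ = h/p = 6.626 × 10⁻³⁴ / 3.225 × 10⁻²² = 2.05 × 10⁻¹² m = 2050 fm.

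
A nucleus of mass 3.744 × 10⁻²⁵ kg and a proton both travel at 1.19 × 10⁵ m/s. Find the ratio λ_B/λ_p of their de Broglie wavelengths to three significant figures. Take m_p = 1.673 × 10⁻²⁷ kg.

At fixed v, p = mv so λ = h/(mv) ∝ 1/m.
λ_B/λ_p = m_p/m_B = 1.673 × 10⁻²⁷/3.744 × 10⁻²⁵ = 4.47 × 10⁻³.

λ_B/λ_p = 4.47 × 10⁻³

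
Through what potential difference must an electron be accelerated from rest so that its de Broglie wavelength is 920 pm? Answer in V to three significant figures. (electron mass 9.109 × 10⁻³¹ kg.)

V = 1.78 V

p = h/λ = 6.626 × 10⁻³⁴ / 9.200 × 10⁻¹⁰ = 7.202 × 10⁻²⁵ kg·m/s.
KE = p²/(2m) = 2.847 × 10⁻¹⁹ J.
V = KE/e = 2.847 × 10⁻¹⁹ / (1.602 × 10⁻¹⁹) = 1.78 V.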